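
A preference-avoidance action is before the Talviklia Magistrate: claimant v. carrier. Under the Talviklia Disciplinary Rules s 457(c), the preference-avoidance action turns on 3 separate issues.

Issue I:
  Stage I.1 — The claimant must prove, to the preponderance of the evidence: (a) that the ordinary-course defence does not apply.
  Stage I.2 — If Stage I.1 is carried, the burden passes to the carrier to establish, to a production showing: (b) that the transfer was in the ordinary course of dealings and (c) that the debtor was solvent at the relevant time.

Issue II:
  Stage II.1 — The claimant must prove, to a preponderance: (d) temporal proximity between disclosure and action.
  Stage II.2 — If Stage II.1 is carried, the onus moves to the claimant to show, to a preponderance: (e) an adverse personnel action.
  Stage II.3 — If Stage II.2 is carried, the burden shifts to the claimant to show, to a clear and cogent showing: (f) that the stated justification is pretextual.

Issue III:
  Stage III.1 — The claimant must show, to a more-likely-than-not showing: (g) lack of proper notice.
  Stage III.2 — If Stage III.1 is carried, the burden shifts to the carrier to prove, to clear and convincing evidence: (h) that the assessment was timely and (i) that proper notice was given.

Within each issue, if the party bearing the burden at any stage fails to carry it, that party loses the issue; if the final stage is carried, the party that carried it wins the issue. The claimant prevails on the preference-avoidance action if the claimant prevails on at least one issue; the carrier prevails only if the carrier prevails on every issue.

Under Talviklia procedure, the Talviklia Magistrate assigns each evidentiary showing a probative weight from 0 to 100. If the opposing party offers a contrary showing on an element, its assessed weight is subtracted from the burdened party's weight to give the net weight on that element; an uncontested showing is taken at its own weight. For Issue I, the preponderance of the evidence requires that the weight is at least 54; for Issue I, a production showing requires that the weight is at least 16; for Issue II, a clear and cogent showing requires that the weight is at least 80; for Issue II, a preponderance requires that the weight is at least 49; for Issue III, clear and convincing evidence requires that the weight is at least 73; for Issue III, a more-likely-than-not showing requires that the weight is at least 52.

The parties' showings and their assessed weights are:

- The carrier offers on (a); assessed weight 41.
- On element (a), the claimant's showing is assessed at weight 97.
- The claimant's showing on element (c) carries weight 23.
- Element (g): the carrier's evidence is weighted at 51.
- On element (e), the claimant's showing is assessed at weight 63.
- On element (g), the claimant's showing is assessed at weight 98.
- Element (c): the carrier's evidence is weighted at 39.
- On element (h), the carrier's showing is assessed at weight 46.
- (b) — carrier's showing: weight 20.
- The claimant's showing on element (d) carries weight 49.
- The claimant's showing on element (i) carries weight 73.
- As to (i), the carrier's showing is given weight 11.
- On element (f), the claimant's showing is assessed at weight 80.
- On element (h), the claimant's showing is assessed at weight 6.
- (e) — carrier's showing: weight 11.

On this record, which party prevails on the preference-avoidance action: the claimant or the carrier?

claimant

— Issue I —
At Stage I.1 the claimant must meet the preponderance of the evidence (weight is at least 54): on (a) the weight is 97 less the opposing 41 gives net 56, which does reach 54, so (a) meets the standard.
  All elements met. The burden passes to the carrier.
At Stage I.2 the carrier must meet a production showing (weight is at least 16): on (b) the weight is 20, which does reach 16, so (b) meets the standard; on (c) the weight is 39 less the opposing 23 gives net 16, which does reach 16, so (c) meets the standard.
  All elements met at the final stage.
All stages carried — the carrier prevails on this issue.
— Issue II —
Stage II.1 — burden on claimant; standard: a preponderance (weight is at least 49).
    (d): 49 ≥ 49 [met]
  Stage II.1 carried; the burden remains with the claimant.
Stage II.2 — burden on claimant; standard: a preponderance (weight is at least 49).
    (e): 63 − 11 = 52 ≥ 49 [met]
  All elements met. The claimant retains the burden for Stage II.3.
Stage II.3 — burden on claimant; standard: a clear and cogent showing (weight is at least 80).
    (f): 80 ≥ 80 [met]
  Stage II.3 carried; the final stage is satisfied.
Every stage carried; the claimant prevails on this issue.
— Issue III —
Stage III.1 (claimant, a more-likely-than-not showing, weight is at least 52): (g) net 98−51=47 < 52 — fails.
  Not every element is met, so the claimant fails to carry Stage III.1.
The carrier prevails on this issue.
Per-issue: Issue I → carrier; Issue II → claimant; Issue III → carrier. The claimant must prevail on at least one issue; overall, the claimant prevails.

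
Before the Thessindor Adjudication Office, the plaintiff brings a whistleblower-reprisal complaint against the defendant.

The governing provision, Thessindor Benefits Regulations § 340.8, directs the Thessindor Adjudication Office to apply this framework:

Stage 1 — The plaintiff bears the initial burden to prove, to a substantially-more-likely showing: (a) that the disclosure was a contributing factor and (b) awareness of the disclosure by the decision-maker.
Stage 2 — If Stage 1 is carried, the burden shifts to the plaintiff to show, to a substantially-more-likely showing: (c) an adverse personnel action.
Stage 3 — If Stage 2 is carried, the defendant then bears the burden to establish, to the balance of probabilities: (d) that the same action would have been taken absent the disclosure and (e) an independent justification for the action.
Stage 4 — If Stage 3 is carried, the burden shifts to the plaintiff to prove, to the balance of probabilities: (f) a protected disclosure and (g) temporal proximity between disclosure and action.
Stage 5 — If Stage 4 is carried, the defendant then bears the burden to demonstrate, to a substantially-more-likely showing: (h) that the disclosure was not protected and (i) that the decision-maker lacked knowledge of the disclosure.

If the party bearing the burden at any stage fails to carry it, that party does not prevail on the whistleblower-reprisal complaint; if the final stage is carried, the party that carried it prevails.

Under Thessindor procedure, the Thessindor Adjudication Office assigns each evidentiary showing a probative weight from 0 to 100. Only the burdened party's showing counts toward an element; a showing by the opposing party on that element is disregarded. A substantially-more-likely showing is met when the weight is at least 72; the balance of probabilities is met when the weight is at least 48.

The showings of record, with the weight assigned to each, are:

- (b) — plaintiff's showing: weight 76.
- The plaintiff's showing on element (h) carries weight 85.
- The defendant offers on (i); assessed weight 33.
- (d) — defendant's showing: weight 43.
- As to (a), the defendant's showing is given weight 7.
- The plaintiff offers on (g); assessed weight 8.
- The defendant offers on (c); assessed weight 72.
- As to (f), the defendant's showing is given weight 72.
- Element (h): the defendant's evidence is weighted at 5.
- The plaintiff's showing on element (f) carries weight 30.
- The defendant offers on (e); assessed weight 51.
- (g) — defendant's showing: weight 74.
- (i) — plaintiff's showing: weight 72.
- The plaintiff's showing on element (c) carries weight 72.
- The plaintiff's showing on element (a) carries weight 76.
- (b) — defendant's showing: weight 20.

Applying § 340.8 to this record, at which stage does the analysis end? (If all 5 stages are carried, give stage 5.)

At Stage 1 the plaintiff must meet a substantially-more-likely showing (weight is at least 72): on (a) the weight is 76 (the defendant's 7 is given no effect), which does reach 72, so (a) meets the standard; on (b) the weight is 76 (the defendant's 20 is given no effect), ≥ 72, so (b) meets the standard.
  Stage 1 is satisfied; the plaintiff continues to bear the burden.
At Stage 2 the plaintiff must meet a substantially-more-likely showing (weight is at least 72): on (c) the weight is 72 (the defendant's 72 is given no effect), which does reach 72, so (c) meets the standard.
  Stage 2 is satisfied; the onus moves to the defendant.
At Stage 3 the defendant must meet the balance of probabilities (weight is at least 48): on (d) the weight is 43, < 48, so (d) does not meet the standard; on (e) the weight is 51, ≥ 48, so (e) meets the standard.
  The defendant does not carry Stage 3.
The plaintiff prevails.

stage 3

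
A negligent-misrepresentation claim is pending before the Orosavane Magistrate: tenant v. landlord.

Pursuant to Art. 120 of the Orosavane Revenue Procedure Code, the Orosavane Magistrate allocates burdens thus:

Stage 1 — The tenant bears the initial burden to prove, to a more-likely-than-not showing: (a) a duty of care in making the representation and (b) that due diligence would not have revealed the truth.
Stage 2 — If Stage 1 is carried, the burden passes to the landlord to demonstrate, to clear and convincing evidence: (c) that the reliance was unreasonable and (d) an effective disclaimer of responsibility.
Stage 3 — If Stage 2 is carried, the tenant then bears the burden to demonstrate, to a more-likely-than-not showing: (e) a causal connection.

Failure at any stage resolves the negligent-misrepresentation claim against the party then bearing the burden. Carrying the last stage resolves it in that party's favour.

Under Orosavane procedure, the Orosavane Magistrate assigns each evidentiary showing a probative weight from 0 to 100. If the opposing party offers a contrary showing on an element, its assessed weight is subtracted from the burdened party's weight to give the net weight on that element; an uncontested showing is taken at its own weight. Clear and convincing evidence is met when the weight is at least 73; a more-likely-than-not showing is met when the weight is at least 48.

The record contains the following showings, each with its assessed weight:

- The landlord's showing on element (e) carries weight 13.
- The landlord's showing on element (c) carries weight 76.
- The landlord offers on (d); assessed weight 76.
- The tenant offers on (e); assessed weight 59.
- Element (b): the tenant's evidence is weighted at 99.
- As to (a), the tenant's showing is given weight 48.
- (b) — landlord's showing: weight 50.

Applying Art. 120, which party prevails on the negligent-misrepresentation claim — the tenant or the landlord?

Stage 1 (tenant, a more-likely-than-not showing, weight is at least 48): (a) 48 ≥ 48 — meets; (b) net 99−50=49 ≥ 48 — meets.
  Stage 1 carried; the burden shifts to the landlord.
Stage 2 (landlord, clear and convincing evidence, weight is at least 73): (c) 76 ≥ 73 — meets; (d) 76 ≥ 73 — meets.
  Stage 2 is satisfied; the onus moves to the tenant.
Stage 3 (tenant, a more-likely-than-not showing, weight is at least 48): (e) net 59−13=46 < 48 — fails.
  Not every element is met, so the tenant fails to carry Stage 3.
The analysis ends at Stage 3; the landlord prevails.

landlord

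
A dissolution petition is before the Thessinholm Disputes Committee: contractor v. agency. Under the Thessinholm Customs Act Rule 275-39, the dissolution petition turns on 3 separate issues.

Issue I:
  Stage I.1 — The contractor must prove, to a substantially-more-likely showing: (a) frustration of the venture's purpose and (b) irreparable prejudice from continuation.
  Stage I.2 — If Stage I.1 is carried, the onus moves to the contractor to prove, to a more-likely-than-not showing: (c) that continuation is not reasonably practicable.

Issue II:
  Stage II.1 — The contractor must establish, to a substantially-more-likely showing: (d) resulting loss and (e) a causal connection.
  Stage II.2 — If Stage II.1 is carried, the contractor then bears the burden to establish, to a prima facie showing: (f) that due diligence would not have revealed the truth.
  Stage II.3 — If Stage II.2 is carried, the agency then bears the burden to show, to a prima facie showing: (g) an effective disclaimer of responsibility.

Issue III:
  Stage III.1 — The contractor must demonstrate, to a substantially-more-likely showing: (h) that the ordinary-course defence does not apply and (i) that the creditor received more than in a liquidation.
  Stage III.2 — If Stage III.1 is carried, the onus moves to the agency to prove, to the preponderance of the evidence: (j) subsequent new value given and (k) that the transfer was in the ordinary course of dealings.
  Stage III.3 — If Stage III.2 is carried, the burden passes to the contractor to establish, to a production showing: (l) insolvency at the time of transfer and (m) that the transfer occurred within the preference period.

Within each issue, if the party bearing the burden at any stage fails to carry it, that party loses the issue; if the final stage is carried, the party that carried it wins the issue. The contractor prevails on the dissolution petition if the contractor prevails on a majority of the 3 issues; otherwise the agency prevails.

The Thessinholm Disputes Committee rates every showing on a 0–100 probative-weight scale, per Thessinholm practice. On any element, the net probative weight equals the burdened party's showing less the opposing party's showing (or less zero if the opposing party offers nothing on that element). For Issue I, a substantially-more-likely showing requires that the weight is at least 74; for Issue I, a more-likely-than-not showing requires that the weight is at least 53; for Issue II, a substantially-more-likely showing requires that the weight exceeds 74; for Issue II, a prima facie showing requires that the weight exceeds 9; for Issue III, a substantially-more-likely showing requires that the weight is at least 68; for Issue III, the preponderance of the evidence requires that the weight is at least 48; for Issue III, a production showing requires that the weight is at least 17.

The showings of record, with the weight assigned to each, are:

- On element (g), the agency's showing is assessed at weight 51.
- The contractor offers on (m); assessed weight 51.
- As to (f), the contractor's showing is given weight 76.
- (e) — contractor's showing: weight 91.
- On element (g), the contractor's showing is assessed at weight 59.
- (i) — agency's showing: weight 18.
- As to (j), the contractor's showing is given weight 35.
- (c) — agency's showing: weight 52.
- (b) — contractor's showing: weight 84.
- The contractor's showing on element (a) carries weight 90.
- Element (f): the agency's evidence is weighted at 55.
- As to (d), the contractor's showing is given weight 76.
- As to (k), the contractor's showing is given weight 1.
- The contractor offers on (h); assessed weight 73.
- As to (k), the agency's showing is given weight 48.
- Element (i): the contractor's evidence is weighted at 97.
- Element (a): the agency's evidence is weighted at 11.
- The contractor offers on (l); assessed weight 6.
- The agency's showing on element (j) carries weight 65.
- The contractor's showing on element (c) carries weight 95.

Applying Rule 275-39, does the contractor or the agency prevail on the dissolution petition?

— Issue I —
At Stage I.1 the contractor must meet a substantially-more-likely showing (weight is at least 74): on (a) the weight is 90 less the opposing 11 gives net 79, which does reach 74, so (a) meets the standard; on (b) the weight is 84, ≥ 74, so (b) meets the standard.
  Stage I.1 carried; the burden remains with the contractor.
At Stage I.2 the contractor must meet a more-likely-than-not showing (weight is at least 53): on (c) the weight is 95 less the opposing 52 gives net 43, < 53, so (c) does not meet the standard.
  Stage I.2 not carried; the contractor fails its burden.
So the agency prevails on this issue.
— Issue II —
Stage II.1 — burden on contractor; standard: a substantially-more-likely showing (weight exceeds 74).
    (d): 76 > 74 [met]
    (e): 91 > 74 [met]
  All elements met. The contractor retains the burden for Stage II.2.
Stage II.2 — burden on contractor; standard: a prima facie showing (weight exceeds 9).
    (f): 76 − 55 = 21 > 9 [met]
  Stage II.2 carried; the burden shifts to the agency.
Stage II.3 — burden on agency; standard: a prima facie showing (weight exceeds 9).
    (g): 51 − 59 = -8 ≤ 9 [not met]
  Stage II.3 not carried; the agency fails its burden.
The analysis ends at Stage II.3; the contractor prevails on this issue.
— Issue III —
Stage III.1 (contractor, a substantially-more-likely showing, weight is at least 68): (h) 73 ≥ 68 — meets; (i) net 97−18=79 ≥ 68 — meets.
  The contractor carries Stage III.1; the agency now bears the burden.
Stage III.2 (agency, the preponderance of the evidence, weight is at least 48): (j) net 65−35=30 < 48 — fails; (k) net 48−1=47 < 48 — fails.
  Stage III.2 not carried; the agency fails its burden.
The analysis ends at Stage III.2; the contractor prevails on this issue.
Per-issue: Issue I → agency; Issue II → contractor; Issue III → contractor. The contractor must prevail on a majority of issues; overall, the contractor prevails.

contractor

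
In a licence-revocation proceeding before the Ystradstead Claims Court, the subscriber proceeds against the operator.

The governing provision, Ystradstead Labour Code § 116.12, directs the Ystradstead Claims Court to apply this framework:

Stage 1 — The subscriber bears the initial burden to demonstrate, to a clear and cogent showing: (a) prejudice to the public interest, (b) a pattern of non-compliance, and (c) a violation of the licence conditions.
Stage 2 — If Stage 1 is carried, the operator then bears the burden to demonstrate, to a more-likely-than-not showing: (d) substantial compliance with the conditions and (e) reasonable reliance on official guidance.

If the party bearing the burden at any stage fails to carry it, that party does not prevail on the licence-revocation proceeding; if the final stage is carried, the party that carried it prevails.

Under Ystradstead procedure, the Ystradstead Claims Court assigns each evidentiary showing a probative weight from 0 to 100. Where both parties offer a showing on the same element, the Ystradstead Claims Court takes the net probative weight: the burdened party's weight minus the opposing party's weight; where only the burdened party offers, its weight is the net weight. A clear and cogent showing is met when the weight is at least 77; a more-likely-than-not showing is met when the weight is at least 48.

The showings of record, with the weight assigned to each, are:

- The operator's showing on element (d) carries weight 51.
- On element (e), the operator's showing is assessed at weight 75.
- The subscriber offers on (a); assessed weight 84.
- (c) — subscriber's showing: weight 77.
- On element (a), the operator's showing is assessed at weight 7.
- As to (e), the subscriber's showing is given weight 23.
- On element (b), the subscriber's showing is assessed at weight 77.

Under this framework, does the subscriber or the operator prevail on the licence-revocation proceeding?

Stage 1 (subscriber, a clear and cogent showing, weight is at least 77): (a) net 84−7=77 ≥ 77 — meets; (b) 77 ≥ 77 — meets; (c) 77 ≥ 77 — meets.
  All elements met. The burden passes to the operator.
Stage 2 (operator, a more-likely-than-not showing, weight is at least 48): (d) 51 ≥ 48 — meets; (e) net 75−23=52 ≥ 48 — meets.
  All elements met at the final stage.
Every stage carried; the operator prevails.

operator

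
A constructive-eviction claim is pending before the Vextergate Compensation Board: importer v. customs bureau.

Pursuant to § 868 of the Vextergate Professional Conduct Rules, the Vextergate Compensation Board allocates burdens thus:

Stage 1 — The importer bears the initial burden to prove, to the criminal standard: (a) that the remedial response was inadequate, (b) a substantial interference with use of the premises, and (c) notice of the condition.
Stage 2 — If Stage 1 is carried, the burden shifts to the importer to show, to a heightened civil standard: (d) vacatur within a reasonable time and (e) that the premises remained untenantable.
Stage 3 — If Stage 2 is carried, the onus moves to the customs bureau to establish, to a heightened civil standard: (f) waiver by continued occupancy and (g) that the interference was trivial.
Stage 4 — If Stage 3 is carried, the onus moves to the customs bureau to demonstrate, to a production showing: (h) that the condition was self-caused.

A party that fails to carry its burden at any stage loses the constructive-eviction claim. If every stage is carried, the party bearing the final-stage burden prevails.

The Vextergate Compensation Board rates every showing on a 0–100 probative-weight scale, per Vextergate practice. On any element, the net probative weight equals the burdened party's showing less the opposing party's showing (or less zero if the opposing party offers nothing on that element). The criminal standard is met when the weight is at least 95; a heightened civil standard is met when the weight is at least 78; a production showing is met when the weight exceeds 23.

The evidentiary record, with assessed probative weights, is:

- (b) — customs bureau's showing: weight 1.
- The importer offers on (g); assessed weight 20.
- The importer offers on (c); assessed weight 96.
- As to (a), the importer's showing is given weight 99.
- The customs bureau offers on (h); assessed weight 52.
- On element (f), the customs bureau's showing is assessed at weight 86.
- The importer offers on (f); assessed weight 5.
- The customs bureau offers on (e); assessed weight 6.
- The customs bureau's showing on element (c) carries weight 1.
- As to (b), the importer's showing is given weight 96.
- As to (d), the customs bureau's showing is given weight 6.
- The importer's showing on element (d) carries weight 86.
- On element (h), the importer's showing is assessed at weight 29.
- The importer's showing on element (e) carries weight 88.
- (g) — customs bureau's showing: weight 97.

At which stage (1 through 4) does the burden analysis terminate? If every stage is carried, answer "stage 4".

Stage 1 — burden on importer; standard: the criminal standard (weight is at least 95).
    (a): 99 ≥ 95 [met]
    (b): 96 − 1 = 95 ≥ 95 [met]
    (c): 96 − 1 = 95 ≥ 95 [met]
  All elements met. The importer retains the burden for Stage 2.
Stage 2 — burden on importer; standard: a heightened civil standard (weight is at least 78).
    (d): 86 − 6 = 80 ≥ 78 [met]
    (e): 88 − 6 = 82 ≥ 78 [met]
  Stage 2 is satisfied; the onus moves to the customs bureau.
Stage 3 — burden on customs bureau; standard: a heightened civil standard (weight is at least 78).
    (f): 86 − 5 = 81 ≥ 78 [met]
    (g): 97 − 20 = 77 < 78 [not met]
  Stage 3 not carried; the customs bureau fails its burden.
The analysis ends at Stage 3; the importer prevails.

stage 3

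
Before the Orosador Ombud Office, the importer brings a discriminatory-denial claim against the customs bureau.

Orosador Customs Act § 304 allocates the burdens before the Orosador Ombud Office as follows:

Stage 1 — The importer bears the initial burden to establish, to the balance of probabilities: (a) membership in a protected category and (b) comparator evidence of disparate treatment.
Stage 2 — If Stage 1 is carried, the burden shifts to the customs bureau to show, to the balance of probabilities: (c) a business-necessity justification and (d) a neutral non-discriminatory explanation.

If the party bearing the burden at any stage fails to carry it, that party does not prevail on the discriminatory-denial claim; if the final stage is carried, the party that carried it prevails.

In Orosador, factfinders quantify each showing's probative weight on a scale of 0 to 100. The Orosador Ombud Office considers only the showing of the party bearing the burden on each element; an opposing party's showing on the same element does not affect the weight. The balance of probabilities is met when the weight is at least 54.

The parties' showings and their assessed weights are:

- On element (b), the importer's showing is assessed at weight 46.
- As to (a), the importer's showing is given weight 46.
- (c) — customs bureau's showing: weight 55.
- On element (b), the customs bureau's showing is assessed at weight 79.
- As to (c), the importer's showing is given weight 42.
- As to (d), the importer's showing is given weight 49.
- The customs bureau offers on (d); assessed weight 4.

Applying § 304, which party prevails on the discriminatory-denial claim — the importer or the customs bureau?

customs bureau

At Stage 1 the importer must meet the balance of probabilities (weight is at least 54): on (a) the weight is 46, which does not reach 54, so (a) does not meet the standard; on (b) the weight is 46 (the customs bureau's 79 is given no effect), < 54, so (b) does not meet the standard.
  The importer does not carry Stage 1.
So the customs bureau prevails.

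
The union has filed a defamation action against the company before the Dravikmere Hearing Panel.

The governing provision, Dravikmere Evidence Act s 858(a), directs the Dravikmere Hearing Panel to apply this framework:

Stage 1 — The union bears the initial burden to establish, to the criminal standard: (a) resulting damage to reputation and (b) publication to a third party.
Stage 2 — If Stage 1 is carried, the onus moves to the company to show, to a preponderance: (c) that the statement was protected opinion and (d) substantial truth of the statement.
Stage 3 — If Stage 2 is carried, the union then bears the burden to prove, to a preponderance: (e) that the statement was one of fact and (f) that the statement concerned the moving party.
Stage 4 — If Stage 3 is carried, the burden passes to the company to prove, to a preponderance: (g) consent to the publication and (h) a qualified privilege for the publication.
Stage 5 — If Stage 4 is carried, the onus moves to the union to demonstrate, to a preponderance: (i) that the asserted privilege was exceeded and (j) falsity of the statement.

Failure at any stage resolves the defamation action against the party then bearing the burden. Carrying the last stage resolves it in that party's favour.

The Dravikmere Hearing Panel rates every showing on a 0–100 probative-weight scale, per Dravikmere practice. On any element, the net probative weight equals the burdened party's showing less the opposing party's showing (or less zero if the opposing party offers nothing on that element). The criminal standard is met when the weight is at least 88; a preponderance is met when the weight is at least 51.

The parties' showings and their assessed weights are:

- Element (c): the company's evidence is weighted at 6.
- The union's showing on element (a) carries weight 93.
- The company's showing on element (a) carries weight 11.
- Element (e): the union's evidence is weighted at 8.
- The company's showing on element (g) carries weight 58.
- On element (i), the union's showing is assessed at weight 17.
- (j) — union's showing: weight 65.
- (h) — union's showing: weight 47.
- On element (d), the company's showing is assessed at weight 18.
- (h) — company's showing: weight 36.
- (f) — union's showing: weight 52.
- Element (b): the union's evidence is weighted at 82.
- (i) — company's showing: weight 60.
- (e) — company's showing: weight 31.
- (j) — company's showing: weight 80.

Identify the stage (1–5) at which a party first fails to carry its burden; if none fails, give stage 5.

stage 1

At Stage 1 the union must meet the criminal standard (weight is at least 88): on (a) the weight is 93 less the opposing 11 gives net 82, < 88, so (a) does not meet the standard; on (b) the weight is 82, which does not reach 88, so (b) does not meet the standard.
  The union does not carry Stage 1.
The company prevails.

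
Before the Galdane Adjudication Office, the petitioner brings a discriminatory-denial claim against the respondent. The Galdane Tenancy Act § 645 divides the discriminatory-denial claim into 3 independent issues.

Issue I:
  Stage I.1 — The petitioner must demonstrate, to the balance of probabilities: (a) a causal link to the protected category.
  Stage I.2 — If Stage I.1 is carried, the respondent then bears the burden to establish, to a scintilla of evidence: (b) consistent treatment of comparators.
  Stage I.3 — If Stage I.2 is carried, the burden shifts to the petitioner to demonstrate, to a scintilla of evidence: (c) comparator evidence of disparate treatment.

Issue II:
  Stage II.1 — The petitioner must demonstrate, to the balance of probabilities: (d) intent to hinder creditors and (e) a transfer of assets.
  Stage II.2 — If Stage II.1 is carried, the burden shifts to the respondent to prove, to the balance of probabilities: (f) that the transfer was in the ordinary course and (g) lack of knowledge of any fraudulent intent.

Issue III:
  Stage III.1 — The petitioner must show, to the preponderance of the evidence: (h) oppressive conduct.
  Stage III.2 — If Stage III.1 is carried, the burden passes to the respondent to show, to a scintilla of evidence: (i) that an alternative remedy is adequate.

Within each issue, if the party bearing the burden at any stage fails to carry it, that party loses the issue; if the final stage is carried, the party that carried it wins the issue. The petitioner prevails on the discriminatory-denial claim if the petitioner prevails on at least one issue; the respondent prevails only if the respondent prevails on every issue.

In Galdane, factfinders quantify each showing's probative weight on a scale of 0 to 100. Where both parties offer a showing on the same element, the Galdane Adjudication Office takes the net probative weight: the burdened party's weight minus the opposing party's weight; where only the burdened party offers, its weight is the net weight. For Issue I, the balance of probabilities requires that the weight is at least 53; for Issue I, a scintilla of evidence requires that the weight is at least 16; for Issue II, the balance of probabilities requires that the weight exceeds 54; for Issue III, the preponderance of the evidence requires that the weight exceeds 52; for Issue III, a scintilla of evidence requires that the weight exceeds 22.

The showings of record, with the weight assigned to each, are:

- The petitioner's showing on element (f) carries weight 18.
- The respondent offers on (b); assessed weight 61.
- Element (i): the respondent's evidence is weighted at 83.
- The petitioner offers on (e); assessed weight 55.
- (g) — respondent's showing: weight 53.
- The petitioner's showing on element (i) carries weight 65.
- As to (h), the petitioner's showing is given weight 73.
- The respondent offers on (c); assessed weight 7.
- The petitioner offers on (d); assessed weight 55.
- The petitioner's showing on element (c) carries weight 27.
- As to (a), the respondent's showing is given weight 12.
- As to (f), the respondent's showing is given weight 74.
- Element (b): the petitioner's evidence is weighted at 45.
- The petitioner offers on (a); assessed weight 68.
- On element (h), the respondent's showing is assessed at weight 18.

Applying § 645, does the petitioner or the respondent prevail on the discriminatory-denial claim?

petitioner

— Issue I —
Stage I.1 — burden on petitioner; standard: the balance of probabilities (weight is at least 53).
    (a): 68 − 12 = 56 ≥ 53 [met]
  The petitioner carries Stage I.1; the respondent now bears the burden.
Stage I.2 — burden on respondent; standard: a scintilla of evidence (weight is at least 16).
    (b): 61 − 45 = 16 ≥ 16 [met]
  The respondent carries Stage I.2; the petitioner now bears the burden.
Stage I.3 — burden on petitioner; standard: a scintilla of evidence (weight is at least 16).
    (c): 27 − 7 = 20 ≥ 16 [met]
  The petitioner carries the last stage.
With every stage satisfied, the petitioner prevails on this issue.
— Issue II —
At Stage II.1 the petitioner must meet the balance of probabilities (weight exceeds 54): on (d) the weight is 55, > 54, so (d) meets the standard; on (e) the weight is 55, which does exceed 54, so (e) meets the standard.
  Stage II.1 is satisfied; the onus moves to the respondent.
At Stage II.2 the respondent must meet the balance of probabilities (weight exceeds 54): on (f) the weight is 74 less the opposing 18 gives net 56, which does exceed 54, so (f) meets the standard; on (g) the weight is 53, ≤ 54, so (g) does not meet the standard.
  Stage II.2 not carried; the respondent fails its burden.
So the petitioner prevails on this issue.
— Issue III —
Stage III.1 (petitioner, the preponderance of the evidence, weight exceeds 52): (h) net 73−18=55 > 52 — meets.
  The petitioner carries Stage III.1; the respondent now bears the burden.
Stage III.2 (respondent, a scintilla of evidence, weight exceeds 22): (i) net 83−65=18 ≤ 22 — fails.
  Not every element is met, so the respondent fails to carry Stage III.2.
The petitioner prevails on this issue.
Per-issue: Issue I → petitioner; Issue II → petitioner; Issue III → petitioner. The petitioner must prevail on at least one issue; overall, the petitioner prevails.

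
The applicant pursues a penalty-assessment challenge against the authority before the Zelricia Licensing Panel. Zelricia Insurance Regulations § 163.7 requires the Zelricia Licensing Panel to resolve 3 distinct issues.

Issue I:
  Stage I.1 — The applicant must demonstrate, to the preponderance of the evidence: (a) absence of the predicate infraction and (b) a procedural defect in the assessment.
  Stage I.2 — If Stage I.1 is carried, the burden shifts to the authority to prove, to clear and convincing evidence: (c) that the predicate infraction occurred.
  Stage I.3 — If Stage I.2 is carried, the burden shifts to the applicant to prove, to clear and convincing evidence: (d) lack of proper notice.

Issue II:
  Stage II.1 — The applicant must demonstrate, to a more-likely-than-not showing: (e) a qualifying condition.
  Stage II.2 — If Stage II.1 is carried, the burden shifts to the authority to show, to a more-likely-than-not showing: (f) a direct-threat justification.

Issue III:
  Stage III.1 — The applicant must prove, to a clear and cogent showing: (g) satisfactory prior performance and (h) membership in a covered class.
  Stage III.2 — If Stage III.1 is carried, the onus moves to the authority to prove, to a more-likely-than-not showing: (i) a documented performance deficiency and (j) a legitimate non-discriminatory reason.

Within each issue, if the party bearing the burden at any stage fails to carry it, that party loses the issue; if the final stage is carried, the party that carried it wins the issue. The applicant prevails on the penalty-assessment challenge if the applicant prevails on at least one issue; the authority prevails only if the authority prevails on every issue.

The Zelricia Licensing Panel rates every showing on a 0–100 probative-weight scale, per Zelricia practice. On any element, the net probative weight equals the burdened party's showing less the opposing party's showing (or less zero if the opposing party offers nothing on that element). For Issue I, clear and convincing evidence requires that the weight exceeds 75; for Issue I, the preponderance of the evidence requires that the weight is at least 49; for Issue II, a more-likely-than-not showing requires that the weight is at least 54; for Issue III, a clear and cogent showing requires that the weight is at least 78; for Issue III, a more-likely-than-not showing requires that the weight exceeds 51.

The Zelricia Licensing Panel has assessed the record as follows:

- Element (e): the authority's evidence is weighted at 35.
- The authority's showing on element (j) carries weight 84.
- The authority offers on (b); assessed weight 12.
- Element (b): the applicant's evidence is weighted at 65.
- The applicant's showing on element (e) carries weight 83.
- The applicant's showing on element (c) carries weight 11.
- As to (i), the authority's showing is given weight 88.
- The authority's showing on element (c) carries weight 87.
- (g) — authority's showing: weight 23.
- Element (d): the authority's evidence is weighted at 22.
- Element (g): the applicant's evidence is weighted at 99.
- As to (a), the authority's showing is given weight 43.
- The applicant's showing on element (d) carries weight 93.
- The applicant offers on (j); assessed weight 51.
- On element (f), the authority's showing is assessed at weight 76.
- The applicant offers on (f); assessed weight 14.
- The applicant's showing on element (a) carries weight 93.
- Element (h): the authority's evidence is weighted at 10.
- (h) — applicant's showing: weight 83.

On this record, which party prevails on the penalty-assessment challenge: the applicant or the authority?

— Issue I —
Stage I.1 — burden on applicant; standard: the preponderance of the evidence (weight is at least 49).
    (a): 93 − 43 = 50 ≥ 49 [met]
    (b): 65 − 12 = 53 ≥ 49 [met]
  Stage I.1 is satisfied; the onus moves to the authority.
Stage I.2 — burden on authority; standard: clear and convincing evidence (weight exceeds 75).
    (c): 87 − 11 = 76 > 75 [met]
  Stage I.2 is satisfied; the onus moves to the applicant.
Stage I.3 — burden on applicant; standard: clear and convincing evidence (weight exceeds 75).
    (d): 93 − 22 = 71 ≤ 75 [not met]
  Stage I.3 not carried; the applicant fails its burden.
The analysis ends at Stage I.3; the authority prevails on this issue.
— Issue II —
Stage II.1 (applicant, a more-likely-than-not showing, weight is at least 54): (e) net 83−35=48 < 54 — fails.
  Stage II.1 not carried; the applicant fails its burden.
The authority prevails on this issue.
— Issue III —
Stage III.1 — burden on applicant; standard: a clear and cogent showing (weight is at least 78).
    (g): 99 − 23 = 76 < 78 [not met]
    (h): 83 − 10 = 73 < 78 [not met]
  Not every element is met, so the applicant fails to carry Stage III.1.
The analysis ends at Stage III.1; the authority prevails on this issue.
Per-issue: Issue I → authority; Issue II → authority; Issue III → authority. The applicant must prevail on at least one issue; overall, the authority prevails.

authority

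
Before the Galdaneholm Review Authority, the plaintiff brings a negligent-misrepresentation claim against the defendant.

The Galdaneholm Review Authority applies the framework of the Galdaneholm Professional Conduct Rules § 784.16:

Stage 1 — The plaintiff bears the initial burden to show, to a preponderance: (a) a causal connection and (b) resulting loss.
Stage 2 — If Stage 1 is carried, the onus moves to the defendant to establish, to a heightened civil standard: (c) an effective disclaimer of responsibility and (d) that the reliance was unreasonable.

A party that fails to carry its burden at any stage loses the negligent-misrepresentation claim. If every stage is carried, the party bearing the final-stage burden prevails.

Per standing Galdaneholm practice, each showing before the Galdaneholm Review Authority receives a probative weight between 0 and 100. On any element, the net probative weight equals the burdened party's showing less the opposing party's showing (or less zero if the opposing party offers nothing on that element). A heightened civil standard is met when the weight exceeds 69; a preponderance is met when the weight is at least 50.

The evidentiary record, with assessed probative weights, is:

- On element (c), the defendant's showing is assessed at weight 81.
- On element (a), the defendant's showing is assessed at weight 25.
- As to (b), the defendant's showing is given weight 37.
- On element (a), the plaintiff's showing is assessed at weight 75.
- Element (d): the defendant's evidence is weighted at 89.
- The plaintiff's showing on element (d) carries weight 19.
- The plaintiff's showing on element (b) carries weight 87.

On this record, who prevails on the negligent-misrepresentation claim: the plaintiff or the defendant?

Stage 1 (plaintiff, a preponderance, weight is at least 50): (a) net 75−25=50 ≥ 50 — meets; (b) net 87−37=50 ≥ 50 — meets.
  The plaintiff carries Stage 1; the defendant now bears the burden.
Stage 2 (defendant, a heightened civil standard, weight exceeds 69): (c) 81 > 69 — meets; (d) net 89−19=70 > 69 — meets.
  Stage 2 carried; the final stage is satisfied.
Every stage carried; the defendant prevails.

defendant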